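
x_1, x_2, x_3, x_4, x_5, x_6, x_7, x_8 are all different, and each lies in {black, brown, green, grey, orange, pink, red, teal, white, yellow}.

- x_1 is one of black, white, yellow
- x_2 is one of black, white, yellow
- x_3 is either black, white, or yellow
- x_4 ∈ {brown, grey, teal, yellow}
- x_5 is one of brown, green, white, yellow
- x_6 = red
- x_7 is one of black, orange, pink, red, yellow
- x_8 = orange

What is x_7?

x_6 must be red (only option left). Strike red from x_7.
That leaves x_8 = orange. Strike orange from x_7.
x_1, x_2, x_3 between them cover only {black, white, yellow} — a naked triple. Remove those values from x_4, x_5, x_7.
So x_7 = pink.

pink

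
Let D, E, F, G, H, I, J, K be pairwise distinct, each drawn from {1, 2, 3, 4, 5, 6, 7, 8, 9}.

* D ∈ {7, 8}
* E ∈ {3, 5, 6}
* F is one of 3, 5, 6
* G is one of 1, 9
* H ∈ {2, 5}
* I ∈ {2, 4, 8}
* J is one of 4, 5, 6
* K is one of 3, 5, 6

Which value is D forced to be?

E, F, K share exactly the 3 values {3, 5, 6}; by pigeonhole those values go to them, so strike 3, 5, 6 from H, J.
That leaves H = 2. Eliminate 2 elsewhere: I.
That leaves J = 4. Remove 4 from I.
I's domain is down to {8}, so I = 8. So D can't be 8.
So D = 7.

7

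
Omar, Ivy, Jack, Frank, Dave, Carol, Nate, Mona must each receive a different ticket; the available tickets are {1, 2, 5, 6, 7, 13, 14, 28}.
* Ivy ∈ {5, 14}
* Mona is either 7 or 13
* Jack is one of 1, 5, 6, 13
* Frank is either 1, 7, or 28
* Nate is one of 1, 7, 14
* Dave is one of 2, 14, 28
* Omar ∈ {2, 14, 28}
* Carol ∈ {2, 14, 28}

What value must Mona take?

The 8 variables draw from only 8 values {1, 2, 5, 6, 7, 13, 14, 28}, so each is used; only Jack can be 6, hence Jack = 6.
The 7 still-open variables together cover exactly {1, 2, 5, 7, 13, 14, 28} — 7 values for 7 variables — and 5 appears only in Ivy's list, so Ivy = 5.
Among the 6 still-open variables, 13 fits only Mona (and all 6 values in {1, 2, 7, 13, 14, 28} must be used), so Mona = 13.

13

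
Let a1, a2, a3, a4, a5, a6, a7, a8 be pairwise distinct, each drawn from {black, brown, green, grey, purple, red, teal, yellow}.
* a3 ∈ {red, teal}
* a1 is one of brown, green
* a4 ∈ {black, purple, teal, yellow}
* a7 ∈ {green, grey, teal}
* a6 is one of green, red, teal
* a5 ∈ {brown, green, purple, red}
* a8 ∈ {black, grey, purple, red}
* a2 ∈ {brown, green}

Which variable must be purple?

a5

The 8 variables draw from only 8 values {black, brown, green, grey, purple, red, teal, yellow}, so each is used; only a4 can be yellow, hence a4 = yellow.
The 7 still-open variables draw from only 7 values {black, brown, green, grey, purple, red, teal}, so each is used; only a8 can be black, hence a8 = black.
Among the 6 still-open variables, grey fits only a7 (and all 6 values in {brown, green, grey, purple, red, teal} must be used), so a7 = grey.
The 5 still-open variables together cover exactly {brown, green, purple, red, teal} — 5 values for 5 variables — and purple appears only in a5's list, so a5 = purple.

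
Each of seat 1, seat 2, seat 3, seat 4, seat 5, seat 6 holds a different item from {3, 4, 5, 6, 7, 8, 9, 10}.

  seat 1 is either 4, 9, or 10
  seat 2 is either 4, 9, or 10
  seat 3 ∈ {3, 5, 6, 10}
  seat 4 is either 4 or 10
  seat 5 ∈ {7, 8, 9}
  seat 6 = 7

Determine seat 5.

seat 6's domain is down to {7}, so seat 6 = 7. Eliminate 7 elsewhere: seat 5.
seat 1, seat 2, seat 4 between them cover only {4, 9, 10} — a naked triple. Remove those values from seat 3, seat 5.
So seat 5 = 8.

8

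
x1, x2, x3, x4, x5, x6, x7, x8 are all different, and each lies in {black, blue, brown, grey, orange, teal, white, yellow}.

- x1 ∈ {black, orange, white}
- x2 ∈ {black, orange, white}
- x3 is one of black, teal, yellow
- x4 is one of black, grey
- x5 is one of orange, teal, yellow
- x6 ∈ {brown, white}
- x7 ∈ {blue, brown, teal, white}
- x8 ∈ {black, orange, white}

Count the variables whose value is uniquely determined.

The 8 variables draw from only 8 values {black, blue, brown, grey, orange, teal, white, yellow}, so each is used; only x7 can be blue, hence x7 = blue.
The 7 still-open variables draw from only 7 values {black, brown, grey, orange, teal, white, yellow}, so each is used; only x6 can be brown, hence x6 = brown.
The 6 still-open variables together cover exactly {black, grey, orange, teal, white, yellow} — 6 values for 6 variables — and grey appears only in x4's list, so x4 = grey.
The 3 variables x1, x2, x8 are confined to {black, orange, white}, which locks those values in; drop them from x3, x5.
Determined: x4=grey, x6=brown, x7=blue. The other variables each still have more than one consistent value. That makes 3.

3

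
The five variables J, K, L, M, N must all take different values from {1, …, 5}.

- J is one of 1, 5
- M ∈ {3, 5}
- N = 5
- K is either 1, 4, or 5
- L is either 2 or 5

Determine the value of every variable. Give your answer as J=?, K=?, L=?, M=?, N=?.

N has just one choice, so N = 5. Strike 5 from J, K, L, M.
That leaves J = 1. Eliminate 1 elsewhere: K.
K's domain is down to {4}, so K = 4.
L's domain is down to {2}, so L = 2.
M has just one choice, so M = 3.

J=1, K=4, L=2, M=3, N=5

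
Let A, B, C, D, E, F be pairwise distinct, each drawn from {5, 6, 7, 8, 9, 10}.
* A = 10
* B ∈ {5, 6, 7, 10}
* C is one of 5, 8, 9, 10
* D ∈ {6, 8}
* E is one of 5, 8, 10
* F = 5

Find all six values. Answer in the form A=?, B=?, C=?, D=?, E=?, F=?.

A=10, B=7, C=9, D=6, E=8, F=5

A has just one choice, so A = 10. So B, C, E can't be 10.
F must be 5 (only option left). Remove 5 from B, C, E.
E has just one choice, so E = 8. Strike 8 from C, D.
C has just one choice, so C = 9.
D must be 6 (only option left). Eliminate 6 elsewhere: B.
B has just one choice, so B = 7.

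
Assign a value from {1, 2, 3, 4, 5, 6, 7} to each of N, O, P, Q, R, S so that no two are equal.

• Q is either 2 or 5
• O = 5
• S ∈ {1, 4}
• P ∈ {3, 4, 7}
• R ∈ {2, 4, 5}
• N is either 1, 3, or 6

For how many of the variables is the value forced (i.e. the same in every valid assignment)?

4

O's domain is down to {5}, so O = 5. Remove 5 from Q, R.
Q's domain is down to {2}, so Q = 2. So R can't be 2.
That leaves R = 4. Remove 4 from P, S.
S's domain is down to {1}, so S = 1. Remove 1 from N.
Determined: O=5, Q=2, R=4, S=1. The other variables each still have more than one consistent value. That makes 4.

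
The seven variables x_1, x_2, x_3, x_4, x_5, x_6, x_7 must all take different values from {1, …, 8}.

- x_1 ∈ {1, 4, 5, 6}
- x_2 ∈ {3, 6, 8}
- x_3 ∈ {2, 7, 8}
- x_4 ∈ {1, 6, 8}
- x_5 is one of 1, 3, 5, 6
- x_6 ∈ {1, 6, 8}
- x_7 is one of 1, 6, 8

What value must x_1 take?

4

x_4, x_6, x_7 between them cover only {1, 6, 8} — a naked triple. Remove those values from x_1, x_2, x_3, x_5.
x_2 must be 3 (only option left). Strike 3 from x_5.
x_5 must be 5 (only option left). Eliminate 5 elsewhere: x_1.
So x_1 = 4.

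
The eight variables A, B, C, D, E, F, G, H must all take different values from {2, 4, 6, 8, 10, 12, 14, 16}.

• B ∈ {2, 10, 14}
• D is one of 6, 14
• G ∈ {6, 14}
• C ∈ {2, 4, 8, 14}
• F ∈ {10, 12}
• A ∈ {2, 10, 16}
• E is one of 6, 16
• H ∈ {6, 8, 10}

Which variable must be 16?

Among the 8 variables, 4 fits only C (and all 8 values in {2, 4, 6, 8, 10, 12, 14, 16} must be used), so C = 4.
The 7 still-open variables together cover exactly {2, 6, 8, 10, 12, 14, 16} — 7 values for 7 variables — and 8 appears only in H's list, so H = 8.
The 6 still-open variables draw from only 6 values {2, 6, 10, 12, 14, 16}, so each is used; only F can be 12, hence F = 12.
D and G share exactly the 2 values {6, 14}; by pigeonhole those values go to them, so strike 6, 14 from B, E.
So 16 goes to E.

E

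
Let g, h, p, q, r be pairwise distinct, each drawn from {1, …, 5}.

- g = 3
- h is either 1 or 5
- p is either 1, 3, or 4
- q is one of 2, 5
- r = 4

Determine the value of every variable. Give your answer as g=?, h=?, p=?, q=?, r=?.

g has just one choice, so g = 3. Remove 3 from p.
r has just one choice, so r = 4. Remove 4 from p.
p's domain is down to {1}, so p = 1. Remove 1 from h.
h's domain is down to {5}, so h = 5. Eliminate 5 elsewhere: q.
q must be 2 (only option left).

g=3, h=5, p=1, q=2, r=4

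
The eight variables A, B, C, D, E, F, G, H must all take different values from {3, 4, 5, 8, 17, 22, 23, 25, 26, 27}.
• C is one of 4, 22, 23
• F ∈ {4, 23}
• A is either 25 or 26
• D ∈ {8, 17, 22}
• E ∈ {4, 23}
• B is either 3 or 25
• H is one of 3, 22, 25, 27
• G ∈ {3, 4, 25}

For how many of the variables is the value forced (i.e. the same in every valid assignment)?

E and F share exactly the 2 values {4, 23}; by pigeonhole those values go to them, so strike 4, 23 from C, G.
C must be 22 (only option left). Strike 22 from D, H.
B and G between them cover only {3, 25} — a naked pair. Remove those values from A, H.
A must be 26 (only option left).
H's domain is down to {27}, so H = 27.
Determined: A=26, C=22, H=27. The other variables each still have more than one consistent value. That makes 3.

3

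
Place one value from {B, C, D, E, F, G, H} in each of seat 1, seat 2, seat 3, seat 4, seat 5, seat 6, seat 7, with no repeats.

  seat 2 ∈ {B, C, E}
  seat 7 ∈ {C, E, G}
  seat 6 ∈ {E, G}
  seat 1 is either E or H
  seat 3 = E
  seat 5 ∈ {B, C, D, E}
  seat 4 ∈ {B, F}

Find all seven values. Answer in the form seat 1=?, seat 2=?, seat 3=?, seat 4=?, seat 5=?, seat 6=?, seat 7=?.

seat 3's domain is down to {E}, so seat 3 = E. Remove E from seat 1, seat 2, seat 5, seat 6, seat 7.
seat 6 must be G (only option left). Remove G from seat 7.
seat 7's domain is down to {C}, so seat 7 = C. So seat 2, seat 5 can't be C.
That leaves seat 1 = H.
That leaves seat 2 = B. Eliminate B elsewhere: seat 4, seat 5.
That leaves seat 4 = F.
seat 5 must be D (only option left).

seat 1=H, seat 2=B, seat 3=E, seat 4=F, seat 5=D, seat 6=G, seat 7=C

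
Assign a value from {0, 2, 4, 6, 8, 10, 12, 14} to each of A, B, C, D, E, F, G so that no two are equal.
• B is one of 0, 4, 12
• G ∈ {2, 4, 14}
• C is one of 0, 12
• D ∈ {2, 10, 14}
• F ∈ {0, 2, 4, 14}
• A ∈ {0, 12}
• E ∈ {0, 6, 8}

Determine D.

The 2 variables A and C are confined to {0, 12}, which locks those values in; drop them from B, E, F.
B has just one choice, so B = 4. Strike 4 from F, G.
F and G between them cover only {2, 14} — a naked pair. Remove those values from D.
So D = 10.

10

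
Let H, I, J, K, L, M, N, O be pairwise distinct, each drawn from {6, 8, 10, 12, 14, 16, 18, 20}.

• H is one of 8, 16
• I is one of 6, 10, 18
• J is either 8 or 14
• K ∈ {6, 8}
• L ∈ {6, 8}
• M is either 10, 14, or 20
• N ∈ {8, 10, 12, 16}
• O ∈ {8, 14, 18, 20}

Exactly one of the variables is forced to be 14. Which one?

Among the 8 variables, 12 fits only N (and all 8 values in {6, 8, 10, 12, 14, 16, 18, 20} must be used), so N = 12.
The 7 still-open variables draw from only 7 values {6, 8, 10, 14, 16, 18, 20}, so each is used; only H can be 16, hence H = 16.
K and L share exactly the 2 values {6, 8}; by pigeonhole those values go to them, so strike 6, 8 from I, J, O.
So 14 goes to J.

J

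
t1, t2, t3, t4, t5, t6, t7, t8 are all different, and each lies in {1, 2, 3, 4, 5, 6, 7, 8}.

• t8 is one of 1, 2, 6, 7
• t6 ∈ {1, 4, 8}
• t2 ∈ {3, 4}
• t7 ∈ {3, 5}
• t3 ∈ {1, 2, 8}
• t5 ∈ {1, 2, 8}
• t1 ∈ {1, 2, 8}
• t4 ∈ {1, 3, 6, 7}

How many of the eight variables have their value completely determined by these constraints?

The 8 variables together cover exactly {1, 2, 3, 4, 5, 6, 7, 8} — 8 values for 8 variables — and 5 appears only in t7's list, so t7 = 5.
The 3 variables t1, t3, t5 are confined to {1, 2, 8}, which locks those values in; drop them from t4, t6, t8.
t6's domain is down to {4}, so t6 = 4. So t2 can't be 4.
t2 must be 3 (only option left). Remove 3 from t4.
Determined: t2=3, t6=4, t7=5. The other variables each still have more than one consistent value. That makes 3.

3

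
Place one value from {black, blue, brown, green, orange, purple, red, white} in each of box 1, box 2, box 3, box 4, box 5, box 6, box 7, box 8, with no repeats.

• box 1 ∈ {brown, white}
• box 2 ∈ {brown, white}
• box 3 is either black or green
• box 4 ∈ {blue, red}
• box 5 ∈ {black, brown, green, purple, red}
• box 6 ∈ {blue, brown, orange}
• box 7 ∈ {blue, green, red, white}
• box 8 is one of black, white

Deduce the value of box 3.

Among the 8 variables, orange fits only box 6 (and all 8 values in {black, blue, brown, green, orange, purple, red, white} must be used), so box 6 = orange.
Among the 7 still-open variables, purple fits only box 5 (and all 7 values in {black, blue, brown, green, purple, red, white} must be used), so box 5 = purple.
box 1 and box 2 between them cover only {brown, white} — a naked pair. Remove those values from box 7, box 8.
box 8 has just one choice, so box 8 = black. Eliminate black elsewhere: box 3.
So box 3 = green.

green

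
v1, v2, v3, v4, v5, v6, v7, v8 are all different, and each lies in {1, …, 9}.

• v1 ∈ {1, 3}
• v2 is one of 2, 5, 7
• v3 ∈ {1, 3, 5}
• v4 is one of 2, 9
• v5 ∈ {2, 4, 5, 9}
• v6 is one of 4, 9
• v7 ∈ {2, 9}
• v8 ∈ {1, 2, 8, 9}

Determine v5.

5

Among the 8 variables, 7 fits only v2 (and all 8 values in {1, 2, 3, 4, 5, 7, 8, 9} must be used), so v2 = 7.
The 7 still-open variables together cover exactly {1, 2, 3, 4, 5, 8, 9} — 7 values for 7 variables — and 8 appears only in v8's list, so v8 = 8.
v4 and v7 between them cover only {2, 9} — a naked pair. Remove those values from v5, v6.
That leaves v6 = 4. Strike 4 from v5.
So v5 = 5.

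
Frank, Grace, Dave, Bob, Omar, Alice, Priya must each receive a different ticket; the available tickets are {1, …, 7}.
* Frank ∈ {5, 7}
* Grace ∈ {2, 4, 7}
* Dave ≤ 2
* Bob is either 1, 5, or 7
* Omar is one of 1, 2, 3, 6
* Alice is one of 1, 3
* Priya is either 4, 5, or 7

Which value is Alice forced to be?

3

Among the 7 variables, 6 fits only Omar (and all 7 values in {1, 2, 3, 4, 5, 6, 7} must be used), so Omar = 6.
Among the 6 still-open variables, 3 fits only Alice (and all 6 values in {1, 2, 3, 4, 5, 7} must be used), so Alice = 3.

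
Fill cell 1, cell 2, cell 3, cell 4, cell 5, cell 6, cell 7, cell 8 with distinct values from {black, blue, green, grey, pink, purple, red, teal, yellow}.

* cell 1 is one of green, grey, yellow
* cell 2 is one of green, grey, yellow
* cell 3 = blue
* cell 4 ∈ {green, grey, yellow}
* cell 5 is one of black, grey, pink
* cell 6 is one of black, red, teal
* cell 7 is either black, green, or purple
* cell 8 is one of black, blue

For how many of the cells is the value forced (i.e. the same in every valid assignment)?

cell 3 has just one choice, so cell 3 = blue. Eliminate blue elsewhere: cell 8.
cell 8 has just one choice, so cell 8 = black. Eliminate black elsewhere: cell 5, cell 6, cell 7.
The 3 variables cell 1, cell 2, cell 4 are confined to {green, grey, yellow}, which locks those values in; drop them from cell 5, cell 7.
cell 5's domain is down to {pink}, so cell 5 = pink.
That leaves cell 7 = purple.
Determined: cell 3=blue, cell 5=pink, cell 7=purple, cell 8=black. The other cells each still have more than one consistent value. That makes 4.

4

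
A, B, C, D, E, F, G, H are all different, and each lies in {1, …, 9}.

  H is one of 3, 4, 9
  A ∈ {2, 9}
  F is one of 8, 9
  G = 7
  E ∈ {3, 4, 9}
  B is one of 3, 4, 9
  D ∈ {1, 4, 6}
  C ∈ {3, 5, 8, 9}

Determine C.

5

G must be 7 (only option left).
The 3 variables B, E, H are confined to {3, 4, 9}, which locks those values in; drop them from A, C, D, F.
A's domain is down to {2}, so A = 2.
F has just one choice, so F = 8. Remove 8 from C.
So C = 5.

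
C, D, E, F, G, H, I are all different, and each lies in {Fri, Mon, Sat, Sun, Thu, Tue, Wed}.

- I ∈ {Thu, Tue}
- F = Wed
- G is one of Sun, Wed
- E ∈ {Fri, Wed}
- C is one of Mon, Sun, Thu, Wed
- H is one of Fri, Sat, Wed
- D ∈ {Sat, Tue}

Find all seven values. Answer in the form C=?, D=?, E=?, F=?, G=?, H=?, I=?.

F has just one choice, so F = Wed. So C, E, G, H can't be Wed.
That leaves G = Sun. Eliminate Sun elsewhere: C.
E's domain is down to {Fri}, so E = Fri. Remove Fri from H.
H's domain is down to {Sat}, so H = Sat. Strike Sat from D.
D's domain is down to {Tue}, so D = Tue. Remove Tue from I.
I's domain is down to {Thu}, so I = Thu. Strike Thu from C.
C must be Mon (only option left).

C=Mon, D=Tue, E=Fri, F=Wed, G=Sun, H=Sat, I=Thu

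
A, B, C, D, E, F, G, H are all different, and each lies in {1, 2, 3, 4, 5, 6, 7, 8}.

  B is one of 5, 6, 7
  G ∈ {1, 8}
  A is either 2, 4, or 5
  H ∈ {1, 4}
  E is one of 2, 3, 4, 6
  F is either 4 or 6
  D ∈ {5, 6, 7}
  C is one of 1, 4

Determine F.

6

Among the 8 variables, 3 fits only E (and all 8 values in {1, 2, 3, 4, 5, 6, 7, 8} must be used), so E = 3.
The 7 still-open variables together cover exactly {1, 2, 4, 5, 6, 7, 8} — 7 values for 7 variables — and 2 appears only in A's list, so A = 2.
The 6 still-open variables together cover exactly {1, 4, 5, 6, 7, 8} — 6 values for 6 variables — and 8 appears only in G's list, so G = 8.
The 2 variables C and H are confined to {1, 4}, which locks those values in; drop them from F.
So F = 6.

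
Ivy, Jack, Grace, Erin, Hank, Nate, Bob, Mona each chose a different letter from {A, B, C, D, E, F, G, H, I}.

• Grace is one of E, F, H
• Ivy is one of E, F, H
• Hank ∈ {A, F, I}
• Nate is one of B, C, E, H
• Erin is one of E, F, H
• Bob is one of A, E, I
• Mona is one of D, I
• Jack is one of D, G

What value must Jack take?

G

The 3 variables Ivy, Grace, Erin are confined to {E, F, H}, which locks those values in; drop them from Hank, Nate, Bob.
Hank and Bob share exactly the 2 values {A, I}; by pigeonhole those values go to them, so strike A, I from Mona.
Mona's domain is down to {D}, so Mona = D. Eliminate D elsewhere: Jack.
So Jack = G.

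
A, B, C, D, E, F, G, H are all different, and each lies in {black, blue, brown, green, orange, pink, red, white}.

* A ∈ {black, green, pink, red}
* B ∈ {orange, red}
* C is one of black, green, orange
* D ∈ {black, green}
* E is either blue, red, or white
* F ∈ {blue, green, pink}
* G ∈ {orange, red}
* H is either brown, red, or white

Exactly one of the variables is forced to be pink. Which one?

The 8 variables draw from only 8 values {black, blue, brown, green, orange, pink, red, white}, so each is used; only H can be brown, hence H = brown.
Among the 7 still-open variables, white fits only E (and all 7 values in {black, blue, green, orange, pink, red, white} must be used), so E = white.
The 6 still-open variables together cover exactly {black, blue, green, orange, pink, red} — 6 values for 6 variables — and blue appears only in F's list, so F = blue.
Among the 5 still-open variables, pink fits only A (and all 5 values in {black, green, orange, pink, red} must be used), so A = pink.

A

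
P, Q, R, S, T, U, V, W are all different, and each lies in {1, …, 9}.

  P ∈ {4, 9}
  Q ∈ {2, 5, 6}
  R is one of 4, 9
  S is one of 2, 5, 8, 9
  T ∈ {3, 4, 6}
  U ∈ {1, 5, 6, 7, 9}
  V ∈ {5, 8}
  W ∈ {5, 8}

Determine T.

3

P and R between them cover only {4, 9} — a naked pair. Remove those values from S, T, U.
V and W between them cover only {5, 8} — a naked pair. Remove those values from Q, S, U.
S must be 2 (only option left). So Q can't be 2.
Q has just one choice, so Q = 6. Strike 6 from T, U.
So T = 3.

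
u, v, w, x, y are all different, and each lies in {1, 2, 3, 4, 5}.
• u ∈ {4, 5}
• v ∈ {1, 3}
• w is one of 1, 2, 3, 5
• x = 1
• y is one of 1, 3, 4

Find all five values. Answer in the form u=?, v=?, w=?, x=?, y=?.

x must be 1 (only option left). Eliminate 1 elsewhere: v, w, y.
That leaves v = 3. Remove 3 from w, y.
y has just one choice, so y = 4. Remove 4 from u.
That leaves u = 5. Eliminate 5 elsewhere: w.
That leaves w = 2.

u=5, v=3, w=2, x=1, y=4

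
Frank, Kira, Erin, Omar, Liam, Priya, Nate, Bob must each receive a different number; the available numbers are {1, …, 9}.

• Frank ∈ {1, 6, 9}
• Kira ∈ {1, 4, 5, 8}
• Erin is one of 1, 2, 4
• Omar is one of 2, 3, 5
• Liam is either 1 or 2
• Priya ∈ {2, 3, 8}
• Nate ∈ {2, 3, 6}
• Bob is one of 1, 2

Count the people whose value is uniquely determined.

The 8 variables together cover exactly {1, 2, 3, 4, 5, 6, 8, 9} — 8 values for 8 variables — and 9 appears only in Frank's list, so Frank = 9.
The 7 still-open variables together cover exactly {1, 2, 3, 4, 5, 6, 8} — 7 values for 7 variables — and 6 appears only in Nate's list, so Nate = 6.
The 2 variables Liam and Bob are confined to {1, 2}, which locks those values in; drop them from Kira, Erin, Omar, Priya.
Erin has just one choice, so Erin = 4. So Kira can't be 4.
Determined: Frank=9, Erin=4, Nate=6. The other people each still have more than one consistent value. That makes 3.

3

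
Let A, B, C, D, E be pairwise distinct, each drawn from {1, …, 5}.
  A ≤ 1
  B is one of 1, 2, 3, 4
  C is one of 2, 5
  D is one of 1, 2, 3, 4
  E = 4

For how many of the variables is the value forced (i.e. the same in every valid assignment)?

3

A has just one choice, so A = 1. Strike 1 from B, D.
E has just one choice, so E = 4. So B, D can't be 4.
The 3 still-open variables together cover exactly {2, 3, 5} — 3 values for 3 variables — and 5 appears only in C's list, so C = 5.
Determined: A=1, C=5, E=4. The other variables each still have more than one consistent value. That makes 3.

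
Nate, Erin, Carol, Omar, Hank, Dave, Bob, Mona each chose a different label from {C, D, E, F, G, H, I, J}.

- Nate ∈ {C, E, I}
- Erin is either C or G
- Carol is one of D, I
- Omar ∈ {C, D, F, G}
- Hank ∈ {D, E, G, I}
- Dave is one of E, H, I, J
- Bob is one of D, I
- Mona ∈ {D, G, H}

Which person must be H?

The 8 variables together cover exactly {C, D, E, F, G, H, I, J} — 8 values for 8 variables — and F appears only in Omar's list, so Omar = F.
The 7 still-open variables draw from only 7 values {C, D, E, G, H, I, J}, so each is used; only Dave can be J, hence Dave = J.
The 6 still-open variables draw from only 6 values {C, D, E, G, H, I}, so each is used; only Mona can be H, hence Mona = H.

Mona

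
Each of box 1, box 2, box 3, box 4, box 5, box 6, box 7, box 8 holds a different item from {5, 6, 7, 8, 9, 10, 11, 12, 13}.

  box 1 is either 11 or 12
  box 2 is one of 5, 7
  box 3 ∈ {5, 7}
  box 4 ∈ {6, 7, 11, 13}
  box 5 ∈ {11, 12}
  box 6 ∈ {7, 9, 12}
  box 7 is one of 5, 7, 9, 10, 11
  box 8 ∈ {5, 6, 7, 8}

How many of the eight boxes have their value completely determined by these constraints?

2

box 1 and box 5 share exactly the 2 values {11, 12}; by pigeonhole those values go to them, so strike 11, 12 from box 4, box 6, box 7.
The 2 variables box 2 and box 3 are confined to {5, 7}, which locks those values in; drop them from box 4, box 6, box 7, box 8.
box 6 must be 9 (only option left). So box 7 can't be 9.
That leaves box 7 = 10.
Determined: box 6=9, box 7=10. The other boxes each still have more than one consistent value. That makes 2.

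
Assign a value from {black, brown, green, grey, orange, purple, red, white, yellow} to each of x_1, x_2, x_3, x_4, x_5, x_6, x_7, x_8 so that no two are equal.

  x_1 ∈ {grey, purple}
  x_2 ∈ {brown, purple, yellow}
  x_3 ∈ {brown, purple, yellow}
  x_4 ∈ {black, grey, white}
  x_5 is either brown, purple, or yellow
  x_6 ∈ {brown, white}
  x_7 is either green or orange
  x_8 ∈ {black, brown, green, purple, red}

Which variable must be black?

x_4

The 3 variables x_2, x_3, x_5 are confined to {brown, purple, yellow}, which locks those values in; drop them from x_1, x_6, x_8.
That leaves x_1 = grey. So x_4 can't be grey.
x_6's domain is down to {white}, so x_6 = white. Remove white from x_4.
So black goes to x_4.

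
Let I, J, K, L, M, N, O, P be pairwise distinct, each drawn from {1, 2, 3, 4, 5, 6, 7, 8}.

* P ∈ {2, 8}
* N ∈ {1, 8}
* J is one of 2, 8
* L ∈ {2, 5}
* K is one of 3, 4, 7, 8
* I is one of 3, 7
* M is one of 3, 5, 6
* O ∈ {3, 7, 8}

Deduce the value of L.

5

The 8 variables draw from only 8 values {1, 2, 3, 4, 5, 6, 7, 8}, so each is used; only N can be 1, hence N = 1.
The 7 still-open variables draw from only 7 values {2, 3, 4, 5, 6, 7, 8}, so each is used; only K can be 4, hence K = 4.
The 6 still-open variables together cover exactly {2, 3, 5, 6, 7, 8} — 6 values for 6 variables — and 6 appears only in M's list, so M = 6.
The 5 still-open variables draw from only 5 values {2, 3, 5, 7, 8}, so each is used; only L can be 5, hence L = 5.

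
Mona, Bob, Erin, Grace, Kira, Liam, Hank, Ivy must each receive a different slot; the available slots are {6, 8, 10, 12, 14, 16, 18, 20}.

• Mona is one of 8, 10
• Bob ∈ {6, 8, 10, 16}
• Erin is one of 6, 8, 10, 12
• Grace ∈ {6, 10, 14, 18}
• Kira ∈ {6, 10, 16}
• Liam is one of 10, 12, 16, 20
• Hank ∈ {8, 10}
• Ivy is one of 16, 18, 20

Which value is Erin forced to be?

12

The 8 variables together cover exactly {6, 8, 10, 12, 14, 16, 18, 20} — 8 values for 8 variables — and 14 appears only in Grace's list, so Grace = 14.
The 7 still-open variables together cover exactly {6, 8, 10, 12, 16, 18, 20} — 7 values for 7 variables — and 18 appears only in Ivy's list, so Ivy = 18.
The 6 still-open variables together cover exactly {6, 8, 10, 12, 16, 20} — 6 values for 6 variables — and 20 appears only in Liam's list, so Liam = 20.
The 5 still-open variables draw from only 5 values {6, 8, 10, 12, 16}, so each is used; only Erin can be 12, hence Erin = 12.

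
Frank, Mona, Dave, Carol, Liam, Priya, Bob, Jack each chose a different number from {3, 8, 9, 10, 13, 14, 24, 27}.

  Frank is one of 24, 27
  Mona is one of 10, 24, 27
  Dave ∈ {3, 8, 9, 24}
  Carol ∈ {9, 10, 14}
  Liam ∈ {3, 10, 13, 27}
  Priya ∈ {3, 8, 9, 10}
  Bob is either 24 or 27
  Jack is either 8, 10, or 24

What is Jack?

8

The 8 variables together cover exactly {3, 8, 9, 10, 13, 14, 24, 27} — 8 values for 8 variables — and 13 appears only in Liam's list, so Liam = 13.
The 7 still-open variables draw from only 7 values {3, 8, 9, 10, 14, 24, 27}, so each is used; only Carol can be 14, hence Carol = 14.
Frank and Bob share exactly the 2 values {24, 27}; by pigeonhole those values go to them, so strike 24, 27 from Mona, Dave, Jack.
Mona's domain is down to {10}, so Mona = 10. Remove 10 from Priya, Jack.
So Jack = 8.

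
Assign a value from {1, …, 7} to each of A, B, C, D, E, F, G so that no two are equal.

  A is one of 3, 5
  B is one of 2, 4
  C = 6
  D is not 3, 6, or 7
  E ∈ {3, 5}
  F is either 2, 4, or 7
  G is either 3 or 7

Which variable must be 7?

C must be 6 (only option left).
The 6 still-open variables draw from only 6 values {1, 2, 3, 4, 5, 7}, so each is used; only D can be 1, hence D = 1.
A and E between them cover only {3, 5} — a naked pair. Remove those values from G.
So 7 goes to G.

G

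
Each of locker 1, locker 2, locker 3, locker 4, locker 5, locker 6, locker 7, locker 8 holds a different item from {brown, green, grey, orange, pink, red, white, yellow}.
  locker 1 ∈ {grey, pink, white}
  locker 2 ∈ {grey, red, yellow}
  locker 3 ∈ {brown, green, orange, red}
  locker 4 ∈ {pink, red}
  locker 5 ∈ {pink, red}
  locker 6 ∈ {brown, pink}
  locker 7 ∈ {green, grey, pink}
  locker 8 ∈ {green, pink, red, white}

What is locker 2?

Among the 8 variables, orange fits only locker 3 (and all 8 values in {brown, green, grey, orange, pink, red, white, yellow} must be used), so locker 3 = orange.
Among the 7 still-open variables, brown fits only locker 6 (and all 7 values in {brown, green, grey, pink, red, white, yellow} must be used), so locker 6 = brown.
The 6 still-open variables draw from only 6 values {green, grey, pink, red, white, yellow}, so each is used; only locker 2 can be yellow, hence locker 2 = yellow.

yellow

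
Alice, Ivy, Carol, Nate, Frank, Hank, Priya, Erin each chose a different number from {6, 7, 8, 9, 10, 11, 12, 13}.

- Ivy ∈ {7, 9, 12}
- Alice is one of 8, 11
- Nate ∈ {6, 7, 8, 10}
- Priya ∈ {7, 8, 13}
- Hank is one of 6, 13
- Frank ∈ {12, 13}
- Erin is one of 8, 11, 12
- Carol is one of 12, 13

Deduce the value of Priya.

The 8 variables together cover exactly {6, 7, 8, 9, 10, 11, 12, 13} — 8 values for 8 variables — and 9 appears only in Ivy's list, so Ivy = 9.
The 7 still-open variables together cover exactly {6, 7, 8, 10, 11, 12, 13} — 7 values for 7 variables — and 10 appears only in Nate's list, so Nate = 10.
The 6 still-open variables together cover exactly {6, 7, 8, 11, 12, 13} — 6 values for 6 variables — and 6 appears only in Hank's list, so Hank = 6.
The 5 still-open variables draw from only 5 values {7, 8, 11, 12, 13}, so each is used; only Priya can be 7, hence Priya = 7.

7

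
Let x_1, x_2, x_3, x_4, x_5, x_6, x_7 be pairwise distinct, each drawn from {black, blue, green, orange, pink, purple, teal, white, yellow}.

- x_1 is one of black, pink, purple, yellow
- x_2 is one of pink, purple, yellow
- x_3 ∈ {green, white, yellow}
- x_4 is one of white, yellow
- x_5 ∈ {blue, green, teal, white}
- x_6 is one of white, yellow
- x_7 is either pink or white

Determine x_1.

black

The 2 variables x_4 and x_6 are confined to {white, yellow}, which locks those values in; drop them from x_1, x_2, x_3, x_5, x_7.
x_3 has just one choice, so x_3 = green. So x_5 can't be green.
x_7's domain is down to {pink}, so x_7 = pink. Remove pink from x_1, x_2.
x_2's domain is down to {purple}, so x_2 = purple. So x_1 can't be purple.
So x_1 = black.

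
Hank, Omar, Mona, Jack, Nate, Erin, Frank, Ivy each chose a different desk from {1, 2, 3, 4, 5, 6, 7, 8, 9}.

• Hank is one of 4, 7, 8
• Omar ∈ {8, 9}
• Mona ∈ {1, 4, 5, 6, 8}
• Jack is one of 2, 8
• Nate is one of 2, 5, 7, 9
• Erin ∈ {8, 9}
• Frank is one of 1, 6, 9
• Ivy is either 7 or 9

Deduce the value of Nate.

Omar and Erin share exactly the 2 values {8, 9}; by pigeonhole those values go to them, so strike 8, 9 from Hank, Mona, Jack, Nate, Frank, Ivy.
That leaves Jack = 2. Remove 2 from Nate.
That leaves Ivy = 7. Eliminate 7 elsewhere: Hank, Nate.
So Nate = 5.

5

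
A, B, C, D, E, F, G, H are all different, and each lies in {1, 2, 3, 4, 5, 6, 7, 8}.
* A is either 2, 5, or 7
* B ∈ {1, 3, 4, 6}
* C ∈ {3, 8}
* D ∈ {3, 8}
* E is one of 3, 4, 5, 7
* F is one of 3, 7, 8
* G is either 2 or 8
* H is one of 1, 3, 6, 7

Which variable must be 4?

The 2 variables C and D are confined to {3, 8}, which locks those values in; drop them from B, E, F, G, H.
F must be 7 (only option left). Eliminate 7 elsewhere: A, E, H.
G's domain is down to {2}, so G = 2. Strike 2 from A.
A has just one choice, so A = 5. Remove 5 from E.
So 4 goes to E.

E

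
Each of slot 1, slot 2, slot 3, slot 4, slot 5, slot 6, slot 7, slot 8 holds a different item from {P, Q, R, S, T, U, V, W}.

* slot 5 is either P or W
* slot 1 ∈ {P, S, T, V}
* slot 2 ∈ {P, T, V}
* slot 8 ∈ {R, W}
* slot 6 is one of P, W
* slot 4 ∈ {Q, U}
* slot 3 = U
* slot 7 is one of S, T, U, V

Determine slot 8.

R

slot 3's domain is down to {U}, so slot 3 = U. Strike U from slot 4, slot 7.
slot 4's domain is down to {Q}, so slot 4 = Q.
The 6 still-open variables draw from only 6 values {P, R, S, T, V, W}, so each is used; only slot 8 can be R, hence slot 8 = R.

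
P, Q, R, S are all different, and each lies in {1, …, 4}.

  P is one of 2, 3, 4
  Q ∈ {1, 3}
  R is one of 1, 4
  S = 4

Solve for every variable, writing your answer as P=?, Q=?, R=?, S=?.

S has just one choice, so S = 4. Remove 4 from P, R.
R's domain is down to {1}, so R = 1. Eliminate 1 elsewhere: Q.
Q has just one choice, so Q = 3. So P can't be 3.
P has just one choice, so P = 2.

P=2, Q=3, R=1, S=4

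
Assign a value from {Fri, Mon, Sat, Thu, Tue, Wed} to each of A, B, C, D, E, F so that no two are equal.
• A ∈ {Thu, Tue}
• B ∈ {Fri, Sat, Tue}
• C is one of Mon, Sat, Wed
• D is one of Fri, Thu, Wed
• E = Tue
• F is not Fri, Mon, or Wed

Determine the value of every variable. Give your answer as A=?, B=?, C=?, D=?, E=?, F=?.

E's domain is down to {Tue}, so E = Tue. Eliminate Tue elsewhere: A, B, F.
A's domain is down to {Thu}, so A = Thu. Eliminate Thu elsewhere: D, F.
F has just one choice, so F = Sat. Strike Sat from B, C.
B's domain is down to {Fri}, so B = Fri. Eliminate Fri elsewhere: D.
D's domain is down to {Wed}, so D = Wed. So C can't be Wed.
C has just one choice, so C = Mon.

A=Thu, B=Fri, C=Mon, D=Wed, E=Tue, F=Sat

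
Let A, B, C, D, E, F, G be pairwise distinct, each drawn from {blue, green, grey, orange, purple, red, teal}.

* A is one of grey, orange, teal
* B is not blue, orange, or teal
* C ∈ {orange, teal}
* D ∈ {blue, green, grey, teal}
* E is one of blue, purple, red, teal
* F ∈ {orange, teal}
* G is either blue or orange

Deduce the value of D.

green

The 2 variables C and F are confined to {orange, teal}, which locks those values in; drop them from A, D, E, G.
A must be grey (only option left). So B, D can't be grey.
That leaves G = blue. So D, E can't be blue.
So D = green.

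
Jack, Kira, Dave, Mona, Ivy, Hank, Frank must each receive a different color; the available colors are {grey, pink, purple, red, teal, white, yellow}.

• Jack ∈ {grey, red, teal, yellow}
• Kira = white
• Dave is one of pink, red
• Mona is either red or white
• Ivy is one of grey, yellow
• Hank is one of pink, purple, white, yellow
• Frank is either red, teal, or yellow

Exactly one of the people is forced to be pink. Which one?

Kira's domain is down to {white}, so Kira = white. Eliminate white elsewhere: Mona, Hank.
Mona's domain is down to {red}, so Mona = red. Eliminate red elsewhere: Jack, Dave, Frank.
So pink goes to Dave.

Dave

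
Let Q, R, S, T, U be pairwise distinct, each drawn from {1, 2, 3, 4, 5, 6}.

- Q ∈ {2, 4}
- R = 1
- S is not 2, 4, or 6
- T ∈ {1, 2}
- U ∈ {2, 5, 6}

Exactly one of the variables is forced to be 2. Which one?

T

R's domain is down to {1}, so R = 1. Strike 1 from S, T.
So 2 goes to T.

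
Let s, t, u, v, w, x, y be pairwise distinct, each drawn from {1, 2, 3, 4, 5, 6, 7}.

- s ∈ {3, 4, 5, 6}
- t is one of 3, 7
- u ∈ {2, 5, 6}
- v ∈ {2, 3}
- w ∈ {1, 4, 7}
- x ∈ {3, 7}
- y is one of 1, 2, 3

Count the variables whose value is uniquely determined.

t and x share exactly the 2 values {3, 7}; by pigeonhole those values go to them, so strike 3, 7 from s, v, w, y.
That leaves v = 2. Remove 2 from u, y.
y has just one choice, so y = 1. So w can't be 1.
That leaves w = 4. Strike 4 from s.
Determined: v=2, w=4, y=1. The other variables each still have more than one consistent value. That makes 3.

3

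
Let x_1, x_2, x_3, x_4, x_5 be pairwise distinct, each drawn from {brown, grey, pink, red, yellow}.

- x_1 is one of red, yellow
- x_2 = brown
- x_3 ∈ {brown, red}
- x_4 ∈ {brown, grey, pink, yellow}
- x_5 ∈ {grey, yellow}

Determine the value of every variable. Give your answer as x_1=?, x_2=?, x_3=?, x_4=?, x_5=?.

x_2 must be brown (only option left). Strike brown from x_3, x_4.
x_3's domain is down to {red}, so x_3 = red. So x_1 can't be red.
x_1's domain is down to {yellow}, so x_1 = yellow. Remove yellow from x_4, x_5.
That leaves x_5 = grey. Remove grey from x_4.
That leaves x_4 = pink.

x_1=yellow, x_2=brown, x_3=red, x_4=pink, x_5=grey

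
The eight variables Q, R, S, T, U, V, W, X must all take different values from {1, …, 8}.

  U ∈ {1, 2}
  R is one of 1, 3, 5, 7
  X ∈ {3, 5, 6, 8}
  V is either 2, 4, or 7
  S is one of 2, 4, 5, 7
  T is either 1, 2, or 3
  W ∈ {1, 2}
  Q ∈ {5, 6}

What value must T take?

3

The 8 variables together cover exactly {1, 2, 3, 4, 5, 6, 7, 8} — 8 values for 8 variables — and 8 appears only in X's list, so X = 8.
Among the 7 still-open variables, 6 fits only Q (and all 7 values in {1, 2, 3, 4, 5, 6, 7} must be used), so Q = 6.
U and W between them cover only {1, 2} — a naked pair. Remove those values from R, S, T, V.
So T = 3.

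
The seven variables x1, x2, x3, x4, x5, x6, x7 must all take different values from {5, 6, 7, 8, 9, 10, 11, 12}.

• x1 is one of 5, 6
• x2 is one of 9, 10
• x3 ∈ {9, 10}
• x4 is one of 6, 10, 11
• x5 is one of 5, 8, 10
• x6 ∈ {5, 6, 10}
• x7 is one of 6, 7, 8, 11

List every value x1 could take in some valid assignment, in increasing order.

5, 6

The 7 variables together cover exactly {5, 6, 7, 8, 9, 10, 11} — 7 values for 7 variables — and 7 appears only in x7's list, so x7 = 7.
Among the 6 still-open variables, 8 fits only x5 (and all 6 values in {5, 6, 8, 9, 10, 11} must be used), so x5 = 8.
The 5 still-open variables together cover exactly {5, 6, 9, 10, 11} — 5 values for 5 variables — and 11 appears only in x4's list, so x4 = 11.
x2 and x3 share exactly the 2 values {9, 10}; by pigeonhole those values go to them, so strike 9, 10 from x6.
No further eliminations apply; x1 can still be any of 5, 6.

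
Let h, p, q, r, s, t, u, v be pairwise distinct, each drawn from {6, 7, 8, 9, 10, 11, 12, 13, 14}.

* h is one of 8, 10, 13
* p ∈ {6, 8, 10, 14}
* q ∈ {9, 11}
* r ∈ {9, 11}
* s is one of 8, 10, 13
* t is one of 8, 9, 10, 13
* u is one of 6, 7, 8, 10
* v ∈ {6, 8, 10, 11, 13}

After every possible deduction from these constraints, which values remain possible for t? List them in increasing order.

Among the 8 variables, 7 fits only u (and all 8 values in {6, 7, 8, 9, 10, 11, 13, 14} must be used), so u = 7.
The 7 still-open variables together cover exactly {6, 8, 9, 10, 11, 13, 14} — 7 values for 7 variables — and 14 appears only in p's list, so p = 14.
Among the 6 still-open variables, 6 fits only v (and all 6 values in {6, 8, 9, 10, 11, 13} must be used), so v = 6.
q and r between them cover only {9, 11} — a naked pair. Remove those values from t.
No further eliminations apply; t can still be any of 8, 10, 13.

8, 10, 13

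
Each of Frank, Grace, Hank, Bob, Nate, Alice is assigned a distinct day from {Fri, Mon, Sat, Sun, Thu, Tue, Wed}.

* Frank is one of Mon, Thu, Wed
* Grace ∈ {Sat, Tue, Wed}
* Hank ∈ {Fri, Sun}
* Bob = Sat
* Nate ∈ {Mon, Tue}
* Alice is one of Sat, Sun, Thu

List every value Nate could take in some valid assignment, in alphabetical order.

Bob must be Sat (only option left). Remove Sat from Grace, Alice.
No further eliminations apply; Nate can still be any of Mon, Tue.

Mon, Tue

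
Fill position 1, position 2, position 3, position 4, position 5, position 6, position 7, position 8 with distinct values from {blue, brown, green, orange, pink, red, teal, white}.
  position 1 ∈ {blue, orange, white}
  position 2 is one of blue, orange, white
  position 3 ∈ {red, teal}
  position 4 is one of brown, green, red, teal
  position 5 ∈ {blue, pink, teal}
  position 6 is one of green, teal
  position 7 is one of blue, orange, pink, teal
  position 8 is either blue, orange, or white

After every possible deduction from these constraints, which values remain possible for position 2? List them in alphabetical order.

blue, orange, white

The 8 variables draw from only 8 values {blue, brown, green, orange, pink, red, teal, white}, so each is used; only position 4 can be brown, hence position 4 = brown.
Among the 7 still-open variables, green fits only position 6 (and all 7 values in {blue, green, orange, pink, red, teal, white} must be used), so position 6 = green.
Among the 6 still-open variables, red fits only position 3 (and all 6 values in {blue, orange, pink, red, teal, white} must be used), so position 3 = red.
position 1, position 2, position 8 share exactly the 3 values {blue, orange, white}; by pigeonhole those values go to them, so strike blue, orange, white from position 5, position 7.
No further eliminations apply; position 2 can still be any of blue, orange, white.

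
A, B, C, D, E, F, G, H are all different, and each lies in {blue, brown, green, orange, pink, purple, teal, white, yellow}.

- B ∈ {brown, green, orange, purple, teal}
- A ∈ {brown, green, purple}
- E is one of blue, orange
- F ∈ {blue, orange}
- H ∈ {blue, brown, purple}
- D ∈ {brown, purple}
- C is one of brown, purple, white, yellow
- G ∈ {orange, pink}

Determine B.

The 2 variables E and F are confined to {blue, orange}, which locks those values in; drop them from B, G, H.
That leaves G = pink.
D and H share exactly the 2 values {brown, purple}; by pigeonhole those values go to them, so strike brown, purple from A, B, C.
A must be green (only option left). Eliminate green elsewhere: B.
So B = teal.

teal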